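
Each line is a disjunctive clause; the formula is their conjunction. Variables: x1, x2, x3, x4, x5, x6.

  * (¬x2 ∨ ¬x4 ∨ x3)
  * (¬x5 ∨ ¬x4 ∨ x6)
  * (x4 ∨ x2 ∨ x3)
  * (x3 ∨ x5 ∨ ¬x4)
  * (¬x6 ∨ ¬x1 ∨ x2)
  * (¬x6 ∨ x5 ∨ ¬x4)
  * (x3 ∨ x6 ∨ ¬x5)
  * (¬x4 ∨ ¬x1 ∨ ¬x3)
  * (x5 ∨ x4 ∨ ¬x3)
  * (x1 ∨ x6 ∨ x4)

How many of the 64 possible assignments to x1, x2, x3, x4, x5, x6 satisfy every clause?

15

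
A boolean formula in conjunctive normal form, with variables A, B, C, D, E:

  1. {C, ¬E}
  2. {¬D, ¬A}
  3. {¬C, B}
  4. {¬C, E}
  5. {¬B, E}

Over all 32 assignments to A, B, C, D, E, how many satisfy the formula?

Satisfying assignments:
  A=0 B=0 C=0 D=0 E=0
  A=0 B=0 C=0 D=1 E=0
  A=0 B=1 C=1 D=0 E=1
  A=0 B=1 C=1 D=1 E=1
  A=1 B=0 C=0 D=0 E=0
  A=1 B=1 C=1 D=0 E=1
Count: 6.

6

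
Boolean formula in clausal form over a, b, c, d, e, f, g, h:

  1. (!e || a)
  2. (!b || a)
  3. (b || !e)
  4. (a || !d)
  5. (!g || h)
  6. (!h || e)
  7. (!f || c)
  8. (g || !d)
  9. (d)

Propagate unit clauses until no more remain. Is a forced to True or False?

True

Unit clause (d) sets d = True.
(a || !d) with d = True leaves only a, so a = True.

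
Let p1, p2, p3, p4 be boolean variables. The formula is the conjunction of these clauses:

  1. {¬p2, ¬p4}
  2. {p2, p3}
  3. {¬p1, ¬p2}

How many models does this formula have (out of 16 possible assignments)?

The models are:
  p1=F p2=F p3=T p4=F
  p1=F p2=F p3=T p4=T
  p1=F p2=T p3=F p4=F
  p1=F p2=T p3=T p4=F
  p1=T p2=F p3=T p4=F
  p1=T p2=F p3=T p4=T
That's 6 in total.

6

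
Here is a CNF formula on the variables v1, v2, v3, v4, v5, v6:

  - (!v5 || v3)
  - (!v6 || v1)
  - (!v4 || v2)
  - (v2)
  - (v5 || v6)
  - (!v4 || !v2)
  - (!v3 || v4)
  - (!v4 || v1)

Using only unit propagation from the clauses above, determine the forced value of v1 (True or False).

True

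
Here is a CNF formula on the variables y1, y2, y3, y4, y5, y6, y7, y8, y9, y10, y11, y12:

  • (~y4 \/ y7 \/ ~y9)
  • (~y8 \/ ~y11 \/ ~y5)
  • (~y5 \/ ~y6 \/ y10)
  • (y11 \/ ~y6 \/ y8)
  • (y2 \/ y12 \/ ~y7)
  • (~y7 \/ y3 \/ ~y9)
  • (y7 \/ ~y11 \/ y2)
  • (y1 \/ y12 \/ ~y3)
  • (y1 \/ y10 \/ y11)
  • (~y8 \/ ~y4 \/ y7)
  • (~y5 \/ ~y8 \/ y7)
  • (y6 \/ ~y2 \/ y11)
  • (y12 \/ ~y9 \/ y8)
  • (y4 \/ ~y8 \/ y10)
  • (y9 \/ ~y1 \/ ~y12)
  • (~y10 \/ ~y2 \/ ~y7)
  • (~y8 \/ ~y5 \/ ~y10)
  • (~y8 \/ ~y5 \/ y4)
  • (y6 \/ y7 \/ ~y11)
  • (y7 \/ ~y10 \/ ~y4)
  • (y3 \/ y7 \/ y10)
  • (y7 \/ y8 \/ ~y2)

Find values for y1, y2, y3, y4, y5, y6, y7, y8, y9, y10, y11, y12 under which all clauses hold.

y1 = True, y2 = False, y3 = True, y4 = False, y5 = True, y6 = False, y7 = True, y8 = False, y9 = True, y10 = False, y11 = False, y12 = True

Branch on y1: take y1 = True.
For the remaining variables, y2 = False, y3 = True, y4 = False, y5 = True, y6 = False, y7 = True, y8 = False, y9 = True, y10 = False, y11 = False, y12 = True works.
Every clause has at least one true literal under this assignment.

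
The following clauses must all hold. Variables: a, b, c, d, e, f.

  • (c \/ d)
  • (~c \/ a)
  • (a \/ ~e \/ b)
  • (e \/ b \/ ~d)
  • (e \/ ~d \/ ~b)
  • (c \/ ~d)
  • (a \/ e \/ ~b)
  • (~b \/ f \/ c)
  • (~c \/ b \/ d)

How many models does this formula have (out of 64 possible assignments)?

Split on b, then c.
  b=T, c=T: f free; 3 ways for (a,d,e) × 2^1 = 6.
  b=T, c=F: a clause becomes empty — 0.
  b=F, c=T: remaining (a,d,e,f) ∈ {(T,T,T,F); (T,T,T,T)} — 2.
  b=F, c=F: a clause becomes empty — 0.
Total: 6 + 0 + 2 + 0 = 8.

8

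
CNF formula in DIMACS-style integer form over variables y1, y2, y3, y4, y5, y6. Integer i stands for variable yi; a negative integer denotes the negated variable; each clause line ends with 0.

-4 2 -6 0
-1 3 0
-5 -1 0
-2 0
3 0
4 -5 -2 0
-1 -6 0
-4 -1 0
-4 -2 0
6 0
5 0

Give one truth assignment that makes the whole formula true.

y1 = False, y2 = False, y3 = True, y4 = False, y5 = True, y6 = True

The clause (~y2) is unit: y2 must be False.
(y3) is a unit clause, so y3 = True.
Unit propagation: (y6) forces y6 = True.
Unit propagation: (~y4) forces y4 = False.
(~y1) is a unit clause, so y1 = False.
Unit propagation: (y5) forces y5 = True.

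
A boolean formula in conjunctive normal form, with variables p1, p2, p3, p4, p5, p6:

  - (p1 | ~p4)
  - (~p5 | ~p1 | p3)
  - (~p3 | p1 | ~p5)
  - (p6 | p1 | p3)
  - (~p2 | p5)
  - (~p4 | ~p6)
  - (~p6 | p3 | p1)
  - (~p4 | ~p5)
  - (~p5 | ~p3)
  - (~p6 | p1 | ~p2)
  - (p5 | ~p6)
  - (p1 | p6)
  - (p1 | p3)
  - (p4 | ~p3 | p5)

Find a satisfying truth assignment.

p2 occurs only negated in the remaining clauses — set p2 = False.
Set p1 = True and propagate.
Branch on p3: take p3 = False.
  then p5 is forced to False.
  then p6 is forced to False.
p4 is now unconstrained; take p4 = True.
Check each clause:
  1. (~p4 | p1) — p1 is true.
  2. (p3 | ~p5 | ~p1) — ~p5 is true.
  3. (p1 | ~p3 | ~p5) — p1 is true.
  4. (p6 | p1 | p3) — p1 is true.
  5. (~p2 | p5) — ~p2 is true.
  6. (~p4 | ~p6) — ~p6 is true.
  7. (~p6 | p3 | p1) — p1 is true.
  8. (~p4 | ~p5) — ~p5 is true.
  9. (~p5 | ~p3) — ~p5 is true.
  10. (~p2 | ~p6 | p1) — p1 is true.
  11. (~p6 | p5) — ~p6 is true.
  12. (p6 | p1) — p1 is true.
  13. (p1 | p3) — p1 is true.
  14. (p5 | p4 | ~p3) — ~p3 is true.

p1=1, p2=0, p3=0, p4=1, p5=0, p6=0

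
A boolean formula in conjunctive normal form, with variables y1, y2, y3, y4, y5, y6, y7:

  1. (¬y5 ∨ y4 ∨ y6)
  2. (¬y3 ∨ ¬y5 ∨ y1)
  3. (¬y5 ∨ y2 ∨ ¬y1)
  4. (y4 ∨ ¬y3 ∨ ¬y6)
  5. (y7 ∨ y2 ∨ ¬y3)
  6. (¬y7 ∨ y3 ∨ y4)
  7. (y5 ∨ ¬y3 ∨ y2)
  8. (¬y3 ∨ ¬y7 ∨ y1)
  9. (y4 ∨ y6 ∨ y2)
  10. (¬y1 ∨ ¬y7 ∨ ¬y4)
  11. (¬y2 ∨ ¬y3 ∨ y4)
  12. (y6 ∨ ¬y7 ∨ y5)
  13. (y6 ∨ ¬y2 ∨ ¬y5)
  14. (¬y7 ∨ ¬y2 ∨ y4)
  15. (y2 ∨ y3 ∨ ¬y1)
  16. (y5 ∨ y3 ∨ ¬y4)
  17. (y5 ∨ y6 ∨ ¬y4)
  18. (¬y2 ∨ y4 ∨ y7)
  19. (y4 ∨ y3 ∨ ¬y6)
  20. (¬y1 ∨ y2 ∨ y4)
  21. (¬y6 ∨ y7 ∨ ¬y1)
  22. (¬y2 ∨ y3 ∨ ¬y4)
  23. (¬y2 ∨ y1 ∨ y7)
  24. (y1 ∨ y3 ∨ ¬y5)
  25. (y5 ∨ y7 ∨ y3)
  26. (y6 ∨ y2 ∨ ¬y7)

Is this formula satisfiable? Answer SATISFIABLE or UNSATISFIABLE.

UNSATISFIABLE

y2 = True:
  y4 = True:
    y1 = True:
      propagation gives y7=False, y6=False, y5=False; contradiction.
    y1 = False:
      propagation gives y5=False, y7=False; contradiction.
  y4 = False:
    propagation gives y3=False, y7=False; an empty clause results — contradiction.
y2 = False:
  y3 = True:
    propagation gives y7=True, y5=True, y1=True; an empty clause results — contradiction.
  y3 = False:
    propagation gives y1=False, y5=False, y4=False, y7=False; an empty clause results — contradiction.
Every branch closes, so no satisfying assignment exists.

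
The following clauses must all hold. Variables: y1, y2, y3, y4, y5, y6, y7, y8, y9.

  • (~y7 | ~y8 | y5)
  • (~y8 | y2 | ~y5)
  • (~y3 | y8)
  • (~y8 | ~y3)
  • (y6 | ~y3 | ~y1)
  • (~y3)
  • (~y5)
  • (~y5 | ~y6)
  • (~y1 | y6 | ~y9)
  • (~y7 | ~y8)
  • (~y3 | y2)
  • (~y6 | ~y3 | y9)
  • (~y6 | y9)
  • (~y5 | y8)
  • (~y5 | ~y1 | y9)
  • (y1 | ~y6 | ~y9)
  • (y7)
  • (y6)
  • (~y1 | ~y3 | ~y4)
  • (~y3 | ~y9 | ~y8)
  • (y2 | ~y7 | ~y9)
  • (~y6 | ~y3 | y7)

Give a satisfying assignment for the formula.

y1=T, y2=T, y3=F, y4=F, y5=F, y6=T, y7=T, y8=F, y9=T

Check each clause:
  1. (~y8 | ~y7 | y5) — ~y8 is true.
  2. (~y8 | y2 | ~y5) — ~y8 is true.
  3. (~y3 | y8) — ~y3 is true.
  4. (~y8 | ~y3) — ~y8 is true.
  5. (~y3 | y6 | ~y1) — ~y3 is true.
  6. (~y3) — ~y3 is true.
  7. (~y5) — ~y5 is true.
  8. (~y6 | ~y5) — ~y5 is true.
  9. (y6 | ~y9 | ~y1) — y6 is true.
  10. (~y8 | ~y7) — ~y8 is true.
  11. (y2 | ~y3) — y2 is true.
  12. (~y6 | ~y3 | y9) — y9 is true.
  13. (~y6 | y9) — y9 is true.
  14. (y8 | ~y5) — ~y5 is true.
  15. (~y1 | y9 | ~y5) — y9 is true.
  16. (~y9 | ~y6 | y1) — y1 is true.
  17. (y7) — y7 is true.
  18. (y6) — y6 is true.
  19. (~y3 | ~y4 | ~y1) — ~y4 is true.
  20. (~y8 | ~y3 | ~y9) — ~y8 is true.
  21. (~y9 | ~y7 | y2) — y2 is true.
  22. (~y6 | y7 | ~y3) — ~y3 is true.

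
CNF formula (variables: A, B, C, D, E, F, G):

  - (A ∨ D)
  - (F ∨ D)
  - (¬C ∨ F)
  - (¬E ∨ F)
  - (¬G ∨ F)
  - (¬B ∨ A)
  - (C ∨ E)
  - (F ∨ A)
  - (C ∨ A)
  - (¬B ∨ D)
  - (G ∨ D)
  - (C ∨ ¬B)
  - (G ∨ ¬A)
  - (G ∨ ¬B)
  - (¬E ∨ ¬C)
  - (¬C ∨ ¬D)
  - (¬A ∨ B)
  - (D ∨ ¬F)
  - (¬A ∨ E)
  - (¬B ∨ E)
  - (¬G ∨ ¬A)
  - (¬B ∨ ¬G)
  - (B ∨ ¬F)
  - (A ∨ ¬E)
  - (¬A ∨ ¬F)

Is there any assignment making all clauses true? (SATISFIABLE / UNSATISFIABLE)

A = True:
  propagation gives G=True; an empty clause results — contradiction.
A = False:
  propagation gives D=True, B=False, F=True; an empty clause results — contradiction.
Every branch closes, so no satisfying assignment exists.

UNSATISFIABLE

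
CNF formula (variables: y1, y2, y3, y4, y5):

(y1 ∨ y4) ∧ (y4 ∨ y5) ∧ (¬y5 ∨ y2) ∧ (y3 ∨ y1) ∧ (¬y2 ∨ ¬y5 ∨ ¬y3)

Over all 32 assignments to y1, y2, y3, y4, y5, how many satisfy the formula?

Split on y5, then y1.
  y5=T, y1=T: remaining (y2,y3,y4) ∈ {(T,F,F); (T,F,T)} — 2.
  y5=T, y1=F: a clause becomes empty — 0.
  y5=F, y1=T: remaining (y2,y3,y4) ∈ {(F,F,T); (F,T,T); (T,F,T); (T,T,T)} — 4.
  y5=F, y1=F: remaining (y2,y3,y4) ∈ {(F,T,T); (T,T,T)} — 2.
Total: 2 + 0 + 4 + 2 = 8.

8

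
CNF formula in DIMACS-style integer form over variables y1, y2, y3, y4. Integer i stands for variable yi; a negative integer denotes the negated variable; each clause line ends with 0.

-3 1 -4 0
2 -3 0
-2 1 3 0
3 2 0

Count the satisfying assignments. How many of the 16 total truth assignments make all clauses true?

Satisfying assignments:
  y1=0 y2=1 y3=1 y4=0
  y1=1 y2=1 y3=0 y4=0
  y1=1 y2=1 y3=0 y4=1
  y1=1 y2=1 y3=1 y4=0
  y1=1 y2=1 y3=1 y4=1
Count: 5.

5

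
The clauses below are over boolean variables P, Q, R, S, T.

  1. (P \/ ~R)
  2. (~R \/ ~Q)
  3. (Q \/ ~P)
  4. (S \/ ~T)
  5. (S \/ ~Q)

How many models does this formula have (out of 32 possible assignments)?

7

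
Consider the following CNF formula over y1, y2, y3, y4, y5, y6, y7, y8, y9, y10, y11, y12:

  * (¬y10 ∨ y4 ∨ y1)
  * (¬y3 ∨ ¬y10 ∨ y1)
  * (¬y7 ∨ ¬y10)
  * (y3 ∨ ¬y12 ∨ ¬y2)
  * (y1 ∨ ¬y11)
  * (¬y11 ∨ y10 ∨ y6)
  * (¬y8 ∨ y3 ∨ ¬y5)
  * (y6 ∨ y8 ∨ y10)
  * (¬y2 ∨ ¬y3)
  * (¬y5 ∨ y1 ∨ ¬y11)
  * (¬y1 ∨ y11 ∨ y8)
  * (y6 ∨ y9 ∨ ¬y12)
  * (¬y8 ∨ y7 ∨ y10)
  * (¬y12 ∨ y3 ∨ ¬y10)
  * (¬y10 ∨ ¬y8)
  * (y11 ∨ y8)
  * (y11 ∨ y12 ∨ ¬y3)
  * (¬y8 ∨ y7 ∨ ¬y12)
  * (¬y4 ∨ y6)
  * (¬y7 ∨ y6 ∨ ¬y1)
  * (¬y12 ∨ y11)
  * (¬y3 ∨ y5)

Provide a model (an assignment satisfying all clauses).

y1=1, y2=0, y3=0, y4=1, y5=0, y6=1, y7=0, y8=0, y9=0, y10=0, y11=1, y12=1

Check each clause:
  1. (y1 ∨ ¬y10 ∨ y4) — y1 is true.
  2. (¬y10 ∨ y1 ∨ ¬y3) — y1 is true.
  3. (¬y7 ∨ ¬y10) — ¬y7 is true.
  4. (¬y2 ∨ y3 ∨ ¬y12) — ¬y2 is true.
  5. (¬y11 ∨ y1) — y1 is true.
  6. (y10 ∨ ¬y11 ∨ y6) — y6 is true.
  7. (¬y5 ∨ ¬y8 ∨ y3) — ¬y8 is true.
  8. (y10 ∨ y8 ∨ y6) — y6 is true.
  9. (¬y3 ∨ ¬y2) — ¬y3 is true.
  10. (y1 ∨ ¬y11 ∨ ¬y5) — y1 is true.
  11. (¬y1 ∨ y8 ∨ y11) — y11 is true.
  12. (y6 ∨ y9 ∨ ¬y12) — y6 is true.
  13. (y10 ∨ ¬y8 ∨ y7) — ¬y8 is true.
  14. (y3 ∨ ¬y12 ∨ ¬y10) — ¬y10 is true.
  15. (¬y10 ∨ ¬y8) — ¬y8 is true.
  16. (y11 ∨ y8) — y11 is true.
  17. (¬y3 ∨ y12 ∨ y11) — y11 is true.
  18. (¬y8 ∨ ¬y12 ∨ y7) — ¬y8 is true.
  19. (¬y4 ∨ y6) — y6 is true.
  20. (y6 ∨ ¬y7 ∨ ¬y1) — ¬y7 is true.
  21. (y11 ∨ ¬y12) — y11 is true.
  22. (¬y3 ∨ y5) — ¬y3 is true.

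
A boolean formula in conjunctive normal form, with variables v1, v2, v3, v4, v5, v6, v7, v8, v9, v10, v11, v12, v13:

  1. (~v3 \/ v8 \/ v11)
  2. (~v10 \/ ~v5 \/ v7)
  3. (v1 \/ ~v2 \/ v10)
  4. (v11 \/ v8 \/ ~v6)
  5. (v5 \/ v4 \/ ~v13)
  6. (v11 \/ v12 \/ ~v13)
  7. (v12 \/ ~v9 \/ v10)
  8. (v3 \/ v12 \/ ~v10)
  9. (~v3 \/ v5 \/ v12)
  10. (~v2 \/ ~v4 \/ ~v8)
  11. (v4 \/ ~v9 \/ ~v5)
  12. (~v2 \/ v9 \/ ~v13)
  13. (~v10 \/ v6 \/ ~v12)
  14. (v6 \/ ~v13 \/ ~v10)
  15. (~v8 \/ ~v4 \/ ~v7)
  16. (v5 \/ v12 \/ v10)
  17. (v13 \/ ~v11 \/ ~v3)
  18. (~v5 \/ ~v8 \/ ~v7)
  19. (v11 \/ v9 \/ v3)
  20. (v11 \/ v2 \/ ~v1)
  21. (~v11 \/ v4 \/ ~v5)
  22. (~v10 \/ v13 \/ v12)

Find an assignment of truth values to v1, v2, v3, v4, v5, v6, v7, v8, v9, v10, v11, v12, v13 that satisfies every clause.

v1 = F, v2 = F, v3 = F, v4 = T, v5 = F, v6 = F, v7 = T, v8 = F, v9 = F, v10 = F, v11 = T, v12 = T, v13 = F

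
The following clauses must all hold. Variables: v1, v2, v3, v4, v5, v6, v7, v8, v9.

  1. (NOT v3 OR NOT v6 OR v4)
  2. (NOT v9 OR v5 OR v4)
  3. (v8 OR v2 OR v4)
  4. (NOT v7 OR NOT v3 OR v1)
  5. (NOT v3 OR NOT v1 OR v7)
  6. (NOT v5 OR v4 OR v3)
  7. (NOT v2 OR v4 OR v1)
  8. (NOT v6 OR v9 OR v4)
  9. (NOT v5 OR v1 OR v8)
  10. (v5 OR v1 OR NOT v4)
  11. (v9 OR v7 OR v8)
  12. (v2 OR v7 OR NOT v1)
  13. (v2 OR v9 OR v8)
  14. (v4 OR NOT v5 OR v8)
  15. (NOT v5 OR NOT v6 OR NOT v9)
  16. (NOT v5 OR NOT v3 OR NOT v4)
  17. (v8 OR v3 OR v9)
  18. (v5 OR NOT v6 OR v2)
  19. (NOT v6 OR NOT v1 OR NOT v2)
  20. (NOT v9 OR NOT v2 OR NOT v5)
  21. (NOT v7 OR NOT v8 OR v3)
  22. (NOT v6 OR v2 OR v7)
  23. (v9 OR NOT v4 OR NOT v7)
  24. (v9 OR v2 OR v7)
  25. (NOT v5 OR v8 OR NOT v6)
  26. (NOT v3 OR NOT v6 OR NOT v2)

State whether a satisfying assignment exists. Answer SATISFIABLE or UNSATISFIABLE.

v6 occurs only negated in the remaining clauses — set v6 = False.
Try v1 = True.
The remaining clauses are satisfied by v2 = True, v3 = True, v4 = True, v5 = False, v7 = True, v8 = False, v9 = True.
Every clause has at least one true literal under this assignment.
So v1=True  v2=True  v3=True  v4=True  v5=False  v6=False  v7=True  v8=False  v9=True is a satisfying assignment.

SATISFIABLE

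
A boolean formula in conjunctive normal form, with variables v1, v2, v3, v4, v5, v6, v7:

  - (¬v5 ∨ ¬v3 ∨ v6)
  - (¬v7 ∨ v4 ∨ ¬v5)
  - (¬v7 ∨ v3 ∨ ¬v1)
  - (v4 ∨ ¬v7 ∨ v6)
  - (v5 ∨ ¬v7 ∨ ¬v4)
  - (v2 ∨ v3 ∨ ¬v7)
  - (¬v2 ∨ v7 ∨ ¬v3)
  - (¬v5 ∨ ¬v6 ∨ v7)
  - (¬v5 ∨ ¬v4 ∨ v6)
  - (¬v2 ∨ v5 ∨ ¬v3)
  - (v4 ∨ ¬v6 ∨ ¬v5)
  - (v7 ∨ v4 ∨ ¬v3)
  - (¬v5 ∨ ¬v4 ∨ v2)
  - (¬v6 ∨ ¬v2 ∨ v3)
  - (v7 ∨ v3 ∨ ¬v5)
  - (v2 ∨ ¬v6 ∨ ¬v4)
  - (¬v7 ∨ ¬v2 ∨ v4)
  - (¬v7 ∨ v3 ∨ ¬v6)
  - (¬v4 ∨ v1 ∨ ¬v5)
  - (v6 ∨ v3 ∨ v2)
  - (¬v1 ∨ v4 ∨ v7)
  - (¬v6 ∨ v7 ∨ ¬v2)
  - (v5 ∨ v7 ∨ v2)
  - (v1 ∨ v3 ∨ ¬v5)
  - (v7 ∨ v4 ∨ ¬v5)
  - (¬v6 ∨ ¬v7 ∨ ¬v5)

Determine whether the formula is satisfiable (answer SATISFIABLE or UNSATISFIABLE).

SATISFIABLE

Try v1 = True.
Try v2 = True.
Branch on v3: take v3 = False.
  then v7 is forced to False.
  then v6 is forced to False.
  then v5 is forced to False.
  then v4 is forced to True.
So v1=T, v2=T, v3=F, v4=T, v5=F, v6=F, v7=F is a satisfying assignment.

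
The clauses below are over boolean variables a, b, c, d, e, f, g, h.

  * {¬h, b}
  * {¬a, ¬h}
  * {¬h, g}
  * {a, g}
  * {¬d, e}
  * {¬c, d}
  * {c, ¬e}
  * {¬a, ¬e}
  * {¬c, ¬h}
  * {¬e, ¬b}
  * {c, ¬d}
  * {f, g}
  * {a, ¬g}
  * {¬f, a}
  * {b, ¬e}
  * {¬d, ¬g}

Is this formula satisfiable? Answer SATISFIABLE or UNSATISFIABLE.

SATISFIABLE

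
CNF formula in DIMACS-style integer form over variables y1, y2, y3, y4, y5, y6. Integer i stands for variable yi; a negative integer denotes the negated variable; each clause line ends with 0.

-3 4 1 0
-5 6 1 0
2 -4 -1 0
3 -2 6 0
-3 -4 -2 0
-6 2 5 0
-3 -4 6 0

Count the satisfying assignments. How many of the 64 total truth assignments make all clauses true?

23

Case analysis on y2 and y3:
  y2=1, y3=1: remaining (y1,y4,y5,y6) ∈ {(1,0,0,0); (1,0,0,1); (1,0,1,0); (1,0,1,1)} — 4.
  y2=1, y3=0: forces y6=1; y1, y4, y5 free → 2^3 = 8.
  y2=0, y3=1: remaining (y1,y4,y5,y6) ∈ {(0,1,1,1); (1,0,0,0); (1,0,1,0); (1,0,1,1)} — 4.
  y2=0, y3=0: 7 of the 16 assignments to (y1,y4,y5,y6) work.
Total: 4 + 8 + 4 + 7 = 23.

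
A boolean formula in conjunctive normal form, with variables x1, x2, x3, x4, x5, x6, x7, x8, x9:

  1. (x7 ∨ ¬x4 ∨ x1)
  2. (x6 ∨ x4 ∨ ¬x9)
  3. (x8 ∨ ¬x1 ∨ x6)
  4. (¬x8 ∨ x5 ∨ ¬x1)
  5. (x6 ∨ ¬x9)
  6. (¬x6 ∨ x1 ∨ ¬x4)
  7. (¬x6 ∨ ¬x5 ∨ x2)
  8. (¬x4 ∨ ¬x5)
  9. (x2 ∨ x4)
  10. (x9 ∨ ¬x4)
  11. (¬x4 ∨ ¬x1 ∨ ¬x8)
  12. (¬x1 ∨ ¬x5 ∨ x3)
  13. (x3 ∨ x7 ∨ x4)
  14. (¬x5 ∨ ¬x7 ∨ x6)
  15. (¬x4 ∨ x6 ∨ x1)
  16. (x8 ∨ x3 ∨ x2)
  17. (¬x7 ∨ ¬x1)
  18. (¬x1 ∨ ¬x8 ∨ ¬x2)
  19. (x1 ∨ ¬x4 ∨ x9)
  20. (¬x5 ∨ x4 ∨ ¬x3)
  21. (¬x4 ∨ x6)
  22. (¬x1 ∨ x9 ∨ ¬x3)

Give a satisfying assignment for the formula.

x1=0, x2=1, x3=1, x4=0, x5=0, x6=1, x7=0, x8=0, x9=0

Branch on x1: take x1 = False.
Branch on x2: take x2 = True.
The remaining clauses are satisfied by x3 = True, x4 = False, x5 = False, x6 = True, x7 = False, x8 = False, x9 = False.
Every clause has at least one true literal under this assignment.
Check each clause:
  1. (x1 ∨ ¬x4 ∨ x7) — ¬x4 is true.
  2. (x6 ∨ x4 ∨ ¬x9) — x6 is true.
  3. (¬x1 ∨ x6 ∨ x8) — x6 is true.
  4. (x5 ∨ ¬x1 ∨ ¬x8) — ¬x8 is true.
  5. (x6 ∨ ¬x9) — x6 is true.
  6. (¬x4 ∨ ¬x6 ∨ x1) — ¬x4 is true.
  7. (¬x6 ∨ ¬x5 ∨ x2) — x2 is true.
  8. (¬x5 ∨ ¬x4) — ¬x5 is true.
  9. (x4 ∨ x2) — x2 is true.
  10. (¬x4 ∨ x9) — ¬x4 is true.
  11. (¬x1 ∨ ¬x4 ∨ ¬x8) — ¬x8 is true.
  12. (x3 ∨ ¬x5 ∨ ¬x1) — x3 is true.
  13. (x4 ∨ x7 ∨ x3) — x3 is true.
  14. (¬x7 ∨ x6 ∨ ¬x5) — ¬x7 is true.
  15. (x1 ∨ ¬x4 ∨ x6) — ¬x4 is true.
  16. (x8 ∨ x3 ∨ x2) — x2 is true.
  17. (¬x7 ∨ ¬x1) — ¬x7 is true.
  18. (¬x1 ∨ ¬x8 ∨ ¬x2) — ¬x8 is true.
  19. (¬x4 ∨ x9 ∨ x1) — ¬x4 is true.
  20. (¬x3 ∨ x4 ∨ ¬x5) — ¬x5 is true.
  21. (¬x4 ∨ x6) — ¬x4 is true.
  22. (¬x3 ∨ x9 ∨ ¬x1) — ¬x1 is true.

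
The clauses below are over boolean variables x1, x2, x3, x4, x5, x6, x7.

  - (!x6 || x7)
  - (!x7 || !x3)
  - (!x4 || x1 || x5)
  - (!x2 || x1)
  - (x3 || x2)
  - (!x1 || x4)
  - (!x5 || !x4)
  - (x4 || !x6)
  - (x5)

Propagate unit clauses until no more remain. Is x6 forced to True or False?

False

(x5) is a unit clause: x5 = True.
(!x4 || !x5): since x5 = True, the clause reduces to (!x4). x4 = False.
(!x1 || x4) with x4 = False leaves only !x1, so x1 = False.
From (x1 || !x2) and x1 = False: x2 = False.
(x3 || x2) with x2 = False leaves only x3, so x3 = True.
From (!x3 || !x7) and x3 = True: x7 = False.
(x7 || !x6) with x7 = False leaves only !x6, so x6 = False.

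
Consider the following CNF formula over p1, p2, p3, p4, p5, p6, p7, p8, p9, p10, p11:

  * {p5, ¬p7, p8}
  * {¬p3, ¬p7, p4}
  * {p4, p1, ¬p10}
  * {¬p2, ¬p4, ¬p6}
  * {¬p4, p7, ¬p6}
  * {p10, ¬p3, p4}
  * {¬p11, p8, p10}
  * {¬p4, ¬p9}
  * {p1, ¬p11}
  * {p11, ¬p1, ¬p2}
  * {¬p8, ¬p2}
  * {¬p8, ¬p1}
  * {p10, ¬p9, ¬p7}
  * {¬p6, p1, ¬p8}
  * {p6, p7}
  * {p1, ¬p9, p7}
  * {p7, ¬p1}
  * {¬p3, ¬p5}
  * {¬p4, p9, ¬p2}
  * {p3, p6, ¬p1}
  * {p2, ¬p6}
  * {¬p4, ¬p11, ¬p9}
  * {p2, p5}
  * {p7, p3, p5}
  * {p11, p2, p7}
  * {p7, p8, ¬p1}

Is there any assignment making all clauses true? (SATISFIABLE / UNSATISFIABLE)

SATISFIABLE

Try p1 = False.
  then p11 is forced to False.
Set p2 = False and propagate.
  then p6 is forced to False.
  then p7 is forced to True.
  then p5 is forced to True.
  then p3 is forced to False.
Try p4 = True.
  then p9 is forced to False.
p8, p10 are now unconstrained; take p8 = True, p10 = True.
Every clause has at least one true literal under this assignment.
So p1=False, p2=False, p3=False, p4=True, p5=True, p6=False, p7=True, p8=True, p9=False, p10=True, p11=False is a satisfying assignment.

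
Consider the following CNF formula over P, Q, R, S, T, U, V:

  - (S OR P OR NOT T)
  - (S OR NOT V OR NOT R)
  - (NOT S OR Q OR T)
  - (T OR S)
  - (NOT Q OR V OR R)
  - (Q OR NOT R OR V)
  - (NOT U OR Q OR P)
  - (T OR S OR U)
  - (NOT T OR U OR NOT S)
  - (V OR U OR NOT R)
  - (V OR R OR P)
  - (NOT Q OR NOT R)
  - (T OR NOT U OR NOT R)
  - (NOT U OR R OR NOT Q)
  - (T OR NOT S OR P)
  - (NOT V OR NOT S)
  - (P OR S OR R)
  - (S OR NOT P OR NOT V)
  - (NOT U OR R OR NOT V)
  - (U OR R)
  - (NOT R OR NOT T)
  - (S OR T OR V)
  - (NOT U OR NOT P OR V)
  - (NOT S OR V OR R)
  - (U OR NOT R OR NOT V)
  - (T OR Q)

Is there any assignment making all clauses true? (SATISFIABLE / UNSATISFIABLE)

UNSATISFIABLE

R = True:
  propagation gives Q=False, V=True, S=True; an empty clause results — contradiction.
R = False:
  propagation gives U=True, Q=False, P=True, V=False; an empty clause results — contradiction.
Every branch closes, so no satisfying assignment exists.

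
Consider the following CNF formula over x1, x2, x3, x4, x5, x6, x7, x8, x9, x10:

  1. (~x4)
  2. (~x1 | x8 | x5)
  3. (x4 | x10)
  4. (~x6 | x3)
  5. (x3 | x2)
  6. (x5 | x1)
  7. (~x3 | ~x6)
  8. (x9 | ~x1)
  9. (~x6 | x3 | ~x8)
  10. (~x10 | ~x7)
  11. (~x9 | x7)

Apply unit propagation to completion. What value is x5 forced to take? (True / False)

(~x4) stands alone — x4 = False.
(x10 | x4) with x4 = False leaves only x10, so x10 = True.
(~x7 | ~x10): since x10 = True, the clause reduces to (~x7). x7 = False.
(~x9 | x7): since x7 = False, the clause reduces to (~x9). x9 = False.
(x9 | ~x1): since x9 = False, the clause reduces to (~x1). x1 = False.
(x1 | x5) with x1 = False leaves only x5, so x5 = True.

True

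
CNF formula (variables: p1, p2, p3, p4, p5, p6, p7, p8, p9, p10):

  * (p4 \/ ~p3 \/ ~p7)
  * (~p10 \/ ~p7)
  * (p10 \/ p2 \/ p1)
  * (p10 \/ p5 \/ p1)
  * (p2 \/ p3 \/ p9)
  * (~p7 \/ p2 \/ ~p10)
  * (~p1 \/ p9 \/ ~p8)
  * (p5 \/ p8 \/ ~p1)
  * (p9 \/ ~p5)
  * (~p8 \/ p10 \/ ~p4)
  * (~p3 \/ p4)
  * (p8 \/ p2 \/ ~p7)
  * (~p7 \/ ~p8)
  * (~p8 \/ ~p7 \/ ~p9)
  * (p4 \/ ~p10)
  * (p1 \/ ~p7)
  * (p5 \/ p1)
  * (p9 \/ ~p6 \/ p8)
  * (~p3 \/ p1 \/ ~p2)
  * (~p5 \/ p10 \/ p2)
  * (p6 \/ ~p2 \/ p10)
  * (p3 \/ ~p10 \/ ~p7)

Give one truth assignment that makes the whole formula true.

Pure literal: p7 appears only negated; assign p7 = False.
Try p1 = False.
  then p5 is forced to True.
  then p9 is forced to True.
The remaining clauses are satisfied by p2 = True, p3 = False, p4 = False, p6 = True, p8 = False, p10 = False.

p1=0, p2=1, p3=0, p4=0, p5=1, p6=1, p7=0, p8=0, p9=1, p10=0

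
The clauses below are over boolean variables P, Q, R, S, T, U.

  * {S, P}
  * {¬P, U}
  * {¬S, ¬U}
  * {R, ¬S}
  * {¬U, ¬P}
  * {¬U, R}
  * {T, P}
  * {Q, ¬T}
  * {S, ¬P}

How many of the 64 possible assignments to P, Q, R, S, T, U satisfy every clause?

The models are:
  P=0 Q=1 R=1 S=1 T=1 U=0
That's 1 in total.

1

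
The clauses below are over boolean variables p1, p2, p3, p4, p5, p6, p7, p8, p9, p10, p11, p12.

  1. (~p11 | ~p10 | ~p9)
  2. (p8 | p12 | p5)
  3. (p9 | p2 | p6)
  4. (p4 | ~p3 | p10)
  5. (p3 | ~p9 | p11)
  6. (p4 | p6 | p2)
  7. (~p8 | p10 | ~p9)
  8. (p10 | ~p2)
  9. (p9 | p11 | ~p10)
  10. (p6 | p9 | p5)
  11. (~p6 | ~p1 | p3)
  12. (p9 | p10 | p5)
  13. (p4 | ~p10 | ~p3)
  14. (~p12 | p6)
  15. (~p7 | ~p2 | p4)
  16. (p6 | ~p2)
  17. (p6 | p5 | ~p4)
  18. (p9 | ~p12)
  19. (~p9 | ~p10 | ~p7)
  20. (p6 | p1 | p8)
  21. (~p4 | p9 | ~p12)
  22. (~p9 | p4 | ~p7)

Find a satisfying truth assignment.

Pure literal: p5 appears only positively; assign p5 = True.
Pure literal: p7 appears only negated; assign p7 = False.
Try p1 = True.
For the remaining variables, p2 = False, p3 = True, p4 = True, p6 = True, p8 = False, p9 = False, p10 = False, p11 = True, p12 = False works.

p1=T  p2=F  p3=T  p4=T  p5=T  p6=T  p7=F  p8=F  p9=F  p10=F  p11=T  p12=F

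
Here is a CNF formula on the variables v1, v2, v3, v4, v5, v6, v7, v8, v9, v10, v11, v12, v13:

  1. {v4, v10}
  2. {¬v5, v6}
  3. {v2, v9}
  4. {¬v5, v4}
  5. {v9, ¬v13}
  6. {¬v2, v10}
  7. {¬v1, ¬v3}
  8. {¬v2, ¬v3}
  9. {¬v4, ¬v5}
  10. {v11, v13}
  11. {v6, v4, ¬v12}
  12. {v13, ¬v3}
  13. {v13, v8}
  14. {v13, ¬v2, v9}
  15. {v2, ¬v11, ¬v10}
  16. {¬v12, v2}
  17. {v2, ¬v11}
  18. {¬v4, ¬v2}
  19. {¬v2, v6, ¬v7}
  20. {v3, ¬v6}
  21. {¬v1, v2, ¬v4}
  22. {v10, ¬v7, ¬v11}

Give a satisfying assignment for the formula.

v1 occurs only negated in the remaining clauses — set v1 = False.
v5 occurs only negated in the remaining clauses — set v5 = False.
Set v2 = False and propagate.
  then v9 is forced to True.
  then v12 is forced to False.
  then v11 is forced to False.
  then v13 is forced to True.
For the remaining variables, v3 = False, v4 = True, v6 = False, v7 = False, v8 = True, v10 = True works.
Check each clause:
  1. {v10, v4} — v10 is true.
  2. {¬v5, v6} — ¬v5 is true.
  3. {v2, v9} — v9 is true.
  4. {v4, ¬v5} — ¬v5 is true.
  5. {¬v13, v9} — v9 is true.
  6. {v10, ¬v2} — v10 is true.
  7. {¬v1, ¬v3} — ¬v3 is true.
  8. {¬v3, ¬v2} — ¬v3 is true.
  9. {¬v5, ¬v4} — ¬v5 is true.
  10. {v11, v13} — v13 is true.
  11. {v6, v4, ¬v12} — ¬v12 is true.
  12. {¬v3, v13} — v13 is true.
  13. {v13, v8} — v8 is true.
  14. {¬v2, v13, v9} — v9 is true.
  15. {¬v10, v2, ¬v11} — ¬v11 is true.
  16. {v2, ¬v12} — ¬v12 is true.
  17. {v2, ¬v11} — ¬v11 is true.
  18. {¬v4, ¬v2} — ¬v2 is true.
  19. {¬v7, ¬v2, v6} — ¬v7 is true.
  20. {¬v6, v3} — ¬v6 is true.
  21. {¬v1, v2, ¬v4} — ¬v1 is true.
  22. {¬v11, v10, ¬v7} — ¬v7 is true.

v1 = F, v2 = F, v3 = F, v4 = T, v5 = F, v6 = F, v7 = F, v8 = T, v9 = T, v10 = T, v11 = F, v12 = F, v13 = T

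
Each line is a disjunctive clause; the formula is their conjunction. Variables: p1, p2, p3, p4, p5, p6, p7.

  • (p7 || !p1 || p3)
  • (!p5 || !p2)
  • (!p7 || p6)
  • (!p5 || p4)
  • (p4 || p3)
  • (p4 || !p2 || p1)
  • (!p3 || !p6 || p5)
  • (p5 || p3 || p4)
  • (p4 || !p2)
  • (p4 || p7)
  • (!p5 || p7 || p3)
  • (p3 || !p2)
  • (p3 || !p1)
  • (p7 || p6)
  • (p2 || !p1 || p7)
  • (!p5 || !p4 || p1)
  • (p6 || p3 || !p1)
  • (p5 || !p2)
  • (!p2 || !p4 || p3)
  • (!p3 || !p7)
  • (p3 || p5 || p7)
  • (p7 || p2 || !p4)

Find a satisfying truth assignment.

p1=F, p2=F, p3=F, p4=T, p5=F, p6=T, p7=T

Branch on p1: take p1 = False.
The remaining clauses are satisfied by p2 = False, p3 = False, p4 = True, p5 = False, p6 = True, p7 = True.
Every clause has at least one true literal under this assignment.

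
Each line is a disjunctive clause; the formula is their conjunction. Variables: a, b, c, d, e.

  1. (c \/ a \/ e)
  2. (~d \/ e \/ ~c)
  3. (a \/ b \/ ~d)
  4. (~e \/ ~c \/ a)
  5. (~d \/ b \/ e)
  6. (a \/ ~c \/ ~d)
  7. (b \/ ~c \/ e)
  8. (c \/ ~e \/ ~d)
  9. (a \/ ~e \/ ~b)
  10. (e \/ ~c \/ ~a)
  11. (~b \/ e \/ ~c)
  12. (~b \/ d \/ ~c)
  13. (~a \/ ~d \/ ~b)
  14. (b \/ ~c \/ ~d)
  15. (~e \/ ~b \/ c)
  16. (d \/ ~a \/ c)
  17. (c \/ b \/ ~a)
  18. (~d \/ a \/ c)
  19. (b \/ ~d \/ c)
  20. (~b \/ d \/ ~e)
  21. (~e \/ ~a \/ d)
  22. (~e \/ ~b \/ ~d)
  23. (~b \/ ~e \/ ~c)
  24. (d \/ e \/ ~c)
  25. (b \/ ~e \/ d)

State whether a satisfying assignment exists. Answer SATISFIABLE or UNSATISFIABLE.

UNSATISFIABLE

c = True:
  e = True:
    propagation gives a=True, d=True, b=False; an empty clause results — contradiction.
  e = False:
    propagation gives d=False; an empty clause results — contradiction.
c = False:
  d = True:
    propagation gives e=False, a=True, b=True; an empty clause results — contradiction.
  d = False:
    propagation gives a=False, e=True, b=False; an empty clause results — contradiction.
Every branch closes, so no satisfying assignment exists.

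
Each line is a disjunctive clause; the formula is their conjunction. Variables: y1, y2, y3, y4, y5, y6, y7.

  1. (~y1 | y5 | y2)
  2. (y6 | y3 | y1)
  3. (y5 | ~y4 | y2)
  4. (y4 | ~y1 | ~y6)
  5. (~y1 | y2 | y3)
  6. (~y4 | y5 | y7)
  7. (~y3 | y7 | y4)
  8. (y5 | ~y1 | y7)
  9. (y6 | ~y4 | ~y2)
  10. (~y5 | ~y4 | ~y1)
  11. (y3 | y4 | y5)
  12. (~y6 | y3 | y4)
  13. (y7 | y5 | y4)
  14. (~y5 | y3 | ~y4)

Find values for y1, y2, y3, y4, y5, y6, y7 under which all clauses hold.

y1=F  y2=T  y3=T  y4=T  y5=T  y6=T  y7=F

Check each clause:
  1. (y2 | ~y1 | y5) — y2 is true.
  2. (y6 | y1 | y3) — y3 is true.
  3. (y2 | ~y4 | y5) — y2 is true.
  4. (y4 | ~y1 | ~y6) — y4 is true.
  5. (y2 | ~y1 | y3) — y2 is true.
  6. (y7 | ~y4 | y5) — y5 is true.
  7. (y4 | y7 | ~y3) — y4 is true.
  8. (y7 | y5 | ~y1) — y5 is true.
  9. (y6 | ~y2 | ~y4) — y6 is true.
  10. (~y4 | ~y5 | ~y1) — ~y1 is true.
  11. (y3 | y5 | y4) — y3 is true.
  12. (y4 | ~y6 | y3) — y3 is true.
  13. (y5 | y7 | y4) — y4 is true.
  14. (~y4 | y3 | ~y5) — y3 is true.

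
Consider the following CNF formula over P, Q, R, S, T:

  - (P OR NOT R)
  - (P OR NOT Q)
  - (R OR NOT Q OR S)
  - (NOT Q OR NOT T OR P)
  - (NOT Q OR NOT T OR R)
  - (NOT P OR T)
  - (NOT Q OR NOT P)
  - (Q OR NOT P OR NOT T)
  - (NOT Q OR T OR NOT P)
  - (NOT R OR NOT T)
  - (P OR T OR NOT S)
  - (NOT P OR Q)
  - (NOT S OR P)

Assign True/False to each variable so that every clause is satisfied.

P = False, Q = False, R = False, S = False, T = False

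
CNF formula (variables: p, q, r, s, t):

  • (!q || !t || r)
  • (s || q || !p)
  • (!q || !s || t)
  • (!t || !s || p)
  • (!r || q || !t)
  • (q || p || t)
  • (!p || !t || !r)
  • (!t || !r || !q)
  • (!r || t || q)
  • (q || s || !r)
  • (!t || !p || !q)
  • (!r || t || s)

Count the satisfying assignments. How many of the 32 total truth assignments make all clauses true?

5

Satisfying assignments:
  p=F q=F r=F s=F t=T
  p=F q=T r=F s=F t=F
  p=T q=F r=F s=T t=F
  p=T q=F r=F s=T t=T
  p=T q=T r=F s=F t=F
That's 5 in total.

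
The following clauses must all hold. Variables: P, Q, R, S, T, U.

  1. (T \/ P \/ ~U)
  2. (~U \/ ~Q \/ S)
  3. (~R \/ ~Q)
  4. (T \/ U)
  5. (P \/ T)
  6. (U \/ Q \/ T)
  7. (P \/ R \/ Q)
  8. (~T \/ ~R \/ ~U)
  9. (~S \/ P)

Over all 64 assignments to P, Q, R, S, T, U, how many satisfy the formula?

16

Case analysis on T and U:
  T=1, U=1: remaining (P,Q,R,S) ∈ {(1,0,0,0); (1,0,0,1); (1,1,0,1)} — 3.
  T=1, U=0: 8 of the 16 assignments to (P,Q,R,S) work.
  T=0, U=1: 5 of the 16 assignments to (P,Q,R,S) work.
  T=0, U=0: a clause becomes empty — 0.
Total: 3 + 8 + 5 + 0 = 16.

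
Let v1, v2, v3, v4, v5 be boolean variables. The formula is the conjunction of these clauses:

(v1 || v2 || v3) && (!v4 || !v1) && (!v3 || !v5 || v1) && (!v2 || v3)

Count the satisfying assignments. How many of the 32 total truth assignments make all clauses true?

10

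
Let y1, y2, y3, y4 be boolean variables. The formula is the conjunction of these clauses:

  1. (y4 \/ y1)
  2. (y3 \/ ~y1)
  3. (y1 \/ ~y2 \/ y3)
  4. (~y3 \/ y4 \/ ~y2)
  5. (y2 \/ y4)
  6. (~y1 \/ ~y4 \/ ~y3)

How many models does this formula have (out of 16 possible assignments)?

Satisfying assignments:
  y1=0 y2=0 y3=0 y4=1
  y1=0 y2=0 y3=1 y4=1
  y1=0 y2=1 y3=1 y4=1
Count: 3.

3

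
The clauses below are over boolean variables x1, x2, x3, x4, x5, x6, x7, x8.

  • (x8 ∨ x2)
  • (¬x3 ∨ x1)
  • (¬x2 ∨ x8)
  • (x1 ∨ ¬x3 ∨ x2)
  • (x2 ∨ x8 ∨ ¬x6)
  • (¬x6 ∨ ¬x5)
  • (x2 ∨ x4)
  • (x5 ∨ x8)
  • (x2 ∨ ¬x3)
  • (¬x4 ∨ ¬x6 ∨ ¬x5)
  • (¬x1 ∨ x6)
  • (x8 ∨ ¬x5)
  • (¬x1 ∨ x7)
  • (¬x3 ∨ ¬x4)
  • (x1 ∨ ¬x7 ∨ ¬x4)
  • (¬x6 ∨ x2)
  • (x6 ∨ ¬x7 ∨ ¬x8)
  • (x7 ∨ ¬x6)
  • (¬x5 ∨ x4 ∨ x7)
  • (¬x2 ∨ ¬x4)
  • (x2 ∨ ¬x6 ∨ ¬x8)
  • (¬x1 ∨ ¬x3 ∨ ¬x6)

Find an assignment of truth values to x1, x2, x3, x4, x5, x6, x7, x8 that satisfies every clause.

x1=F, x2=F, x3=F, x4=T, x5=F, x6=F, x7=F, x8=T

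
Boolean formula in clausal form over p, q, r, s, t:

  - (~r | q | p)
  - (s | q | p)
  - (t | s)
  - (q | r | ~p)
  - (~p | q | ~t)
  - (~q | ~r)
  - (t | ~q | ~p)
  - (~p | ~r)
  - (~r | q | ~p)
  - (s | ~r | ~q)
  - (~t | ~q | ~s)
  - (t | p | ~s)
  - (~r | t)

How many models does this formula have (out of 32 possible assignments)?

The models are:
  p=F q=F r=F s=T t=T
  p=F q=T r=F s=F t=T
  p=T q=T r=F s=F t=T
That's 3 in total.

3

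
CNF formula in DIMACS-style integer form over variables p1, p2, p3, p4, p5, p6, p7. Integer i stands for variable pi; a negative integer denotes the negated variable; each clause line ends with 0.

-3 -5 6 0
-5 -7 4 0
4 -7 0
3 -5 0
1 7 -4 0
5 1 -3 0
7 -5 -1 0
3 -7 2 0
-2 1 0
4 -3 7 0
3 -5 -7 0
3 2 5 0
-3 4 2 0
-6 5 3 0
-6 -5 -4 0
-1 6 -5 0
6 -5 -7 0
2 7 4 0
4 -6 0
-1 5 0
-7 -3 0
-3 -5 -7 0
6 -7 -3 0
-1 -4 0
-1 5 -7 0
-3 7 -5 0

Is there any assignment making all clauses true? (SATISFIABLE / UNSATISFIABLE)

p5 = True:
  propagation gives p3=True, p6=True, p4=False; an empty clause results — contradiction.
p5 = False:
  propagation gives p1=False, p3=False, p2=False; an empty clause results — contradiction.
Every branch closes, so no satisfying assignment exists.

UNSATISFIABLE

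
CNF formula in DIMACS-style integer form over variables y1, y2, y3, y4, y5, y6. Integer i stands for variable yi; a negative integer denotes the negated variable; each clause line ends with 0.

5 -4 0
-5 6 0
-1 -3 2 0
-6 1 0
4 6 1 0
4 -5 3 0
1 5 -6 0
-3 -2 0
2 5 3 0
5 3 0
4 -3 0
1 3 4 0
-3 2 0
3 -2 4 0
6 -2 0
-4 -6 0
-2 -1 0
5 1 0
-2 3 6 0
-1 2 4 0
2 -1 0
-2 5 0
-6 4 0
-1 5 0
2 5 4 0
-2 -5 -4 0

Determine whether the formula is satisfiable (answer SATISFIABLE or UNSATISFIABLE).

y2 = True:
  propagation gives y3=False, y5=True, y6=True, y1=True; an empty clause results — contradiction.
y2 = False:
  propagation gives y3=False, y5=True, y6=True, y1=True; an empty clause results — contradiction.
Every branch closes, so no satisfying assignment exists.

UNSATISFIABLE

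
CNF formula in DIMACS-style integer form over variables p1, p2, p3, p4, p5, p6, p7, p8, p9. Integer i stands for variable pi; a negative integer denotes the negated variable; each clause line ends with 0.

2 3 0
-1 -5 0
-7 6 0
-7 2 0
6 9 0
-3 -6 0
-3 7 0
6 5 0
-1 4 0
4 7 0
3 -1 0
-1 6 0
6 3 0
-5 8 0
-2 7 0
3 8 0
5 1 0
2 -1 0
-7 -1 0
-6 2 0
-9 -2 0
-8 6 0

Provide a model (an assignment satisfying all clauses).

p1=0  p2=1  p3=0  p4=0  p5=1  p6=1  p7=1  p8=1  p9=0

Check each clause:
  1. (p2 ∨ p3) — p2 is true.
  2. (¬p1 ∨ ¬p5) — ¬p1 is true.
  3. (p6 ∨ ¬p7) — p6 is true.
  4. (p2 ∨ ¬p7) — p2 is true.
  5. (p9 ∨ p6) — p6 is true.
  6. (¬p3 ∨ ¬p6) — ¬p3 is true.
  7. (p7 ∨ ¬p3) — ¬p3 is true.
  8. (p6 ∨ p5) — p5 is true.
  9. (p4 ∨ ¬p1) — ¬p1 is true.
  10. (p7 ∨ p4) — p7 is true.
  11. (p3 ∨ ¬p1) — ¬p1 is true.
  12. (¬p1 ∨ p6) — ¬p1 is true.
  13. (p6 ∨ p3) — p6 is true.
  14. (p8 ∨ ¬p5) — p8 is true.
  15. (p7 ∨ ¬p2) — p7 is true.
  16. (p3 ∨ p8) — p8 is true.
  17. (p5 ∨ p1) — p5 is true.
  18. (p2 ∨ ¬p1) — p2 is true.
  19. (¬p7 ∨ ¬p1) — ¬p1 is true.
  20. (p2 ∨ ¬p6) — p2 is true.
  21. (¬p9 ∨ ¬p2) — ¬p9 is true.
  22. (p6 ∨ ¬p8) — p6 is true.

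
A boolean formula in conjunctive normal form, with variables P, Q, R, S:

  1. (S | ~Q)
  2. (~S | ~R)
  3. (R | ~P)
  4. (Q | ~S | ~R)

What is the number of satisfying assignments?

Satisfying assignments:
  P=F Q=F R=F S=F
  P=F Q=F R=F S=T
  P=F Q=F R=T S=F
  P=F Q=T R=F S=T
  P=T Q=F R=T S=F
Count: 5.

5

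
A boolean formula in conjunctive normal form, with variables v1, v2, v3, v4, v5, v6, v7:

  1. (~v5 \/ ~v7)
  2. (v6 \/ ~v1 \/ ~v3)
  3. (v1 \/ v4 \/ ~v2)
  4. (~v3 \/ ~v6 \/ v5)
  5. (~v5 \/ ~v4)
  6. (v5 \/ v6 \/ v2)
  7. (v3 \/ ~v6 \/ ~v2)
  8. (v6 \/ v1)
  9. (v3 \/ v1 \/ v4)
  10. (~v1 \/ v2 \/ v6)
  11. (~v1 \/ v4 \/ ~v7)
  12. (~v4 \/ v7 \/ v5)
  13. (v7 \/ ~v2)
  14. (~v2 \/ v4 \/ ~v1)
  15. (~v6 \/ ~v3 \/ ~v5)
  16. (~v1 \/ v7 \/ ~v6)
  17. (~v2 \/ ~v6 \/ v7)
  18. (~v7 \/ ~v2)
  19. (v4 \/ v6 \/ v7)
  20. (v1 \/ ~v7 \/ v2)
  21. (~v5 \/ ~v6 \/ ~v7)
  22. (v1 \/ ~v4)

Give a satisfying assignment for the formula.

v1=T, v2=F, v3=F, v4=T, v5=F, v6=T, v7=T

Try v1 = True.
For the remaining variables, v2 = False, v3 = False, v4 = True, v5 = False, v6 = True, v7 = True works.
Every clause has at least one true literal under this assignment.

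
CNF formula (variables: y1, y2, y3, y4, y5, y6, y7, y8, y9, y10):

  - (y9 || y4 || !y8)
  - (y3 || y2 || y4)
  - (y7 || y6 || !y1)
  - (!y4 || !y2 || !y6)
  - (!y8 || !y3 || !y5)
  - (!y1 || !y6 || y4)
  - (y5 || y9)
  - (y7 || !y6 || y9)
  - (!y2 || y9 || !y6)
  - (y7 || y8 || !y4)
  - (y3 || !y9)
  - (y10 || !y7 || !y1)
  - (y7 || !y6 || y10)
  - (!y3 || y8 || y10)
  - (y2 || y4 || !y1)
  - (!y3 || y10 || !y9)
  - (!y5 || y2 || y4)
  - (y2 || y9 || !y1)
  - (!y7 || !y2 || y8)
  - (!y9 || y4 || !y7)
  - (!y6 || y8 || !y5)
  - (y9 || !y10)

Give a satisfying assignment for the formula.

y1=False  y2=True  y3=True  y4=False  y5=False  y6=False  y7=False  y8=False  y9=True  y10=True

y1 occurs only negated in the remaining clauses — set y1 = False.
Try y2 = True.
Branch on y3: take y3 = True.
Set y4 = False and propagate.
For the remaining variables, y5 = False, y6 = False, y7 = False, y8 = False, y9 = True, y10 = True works.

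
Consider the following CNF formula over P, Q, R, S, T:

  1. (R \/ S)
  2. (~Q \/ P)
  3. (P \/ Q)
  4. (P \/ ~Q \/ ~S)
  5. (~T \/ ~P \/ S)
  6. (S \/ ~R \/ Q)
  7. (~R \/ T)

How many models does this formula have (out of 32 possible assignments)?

6

Satisfying assignments:
  P=T Q=F R=F S=T T=F
  P=T Q=F R=F S=T T=T
  P=T Q=F R=T S=T T=T
  P=T Q=T R=F S=T T=F
  P=T Q=T R=F S=T T=T
  P=T Q=T R=T S=T T=T
That's 6 in total.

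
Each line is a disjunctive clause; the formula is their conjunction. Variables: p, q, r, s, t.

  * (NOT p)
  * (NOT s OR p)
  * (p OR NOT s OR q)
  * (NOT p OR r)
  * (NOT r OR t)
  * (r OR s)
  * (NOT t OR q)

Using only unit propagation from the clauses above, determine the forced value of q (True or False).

True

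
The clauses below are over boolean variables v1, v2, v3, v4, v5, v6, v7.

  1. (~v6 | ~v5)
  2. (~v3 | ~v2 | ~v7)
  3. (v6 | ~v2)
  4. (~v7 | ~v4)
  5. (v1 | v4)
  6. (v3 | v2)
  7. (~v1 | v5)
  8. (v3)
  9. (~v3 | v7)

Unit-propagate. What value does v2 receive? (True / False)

(v3) is a unit clause: v3 = True.
(~v3 | v7) with v3 = True leaves only v7, so v7 = True.
(~v7 | ~v2 | ~v3): since v7 = True, v3 = True, the clause reduces to (~v2). v2 = False.

False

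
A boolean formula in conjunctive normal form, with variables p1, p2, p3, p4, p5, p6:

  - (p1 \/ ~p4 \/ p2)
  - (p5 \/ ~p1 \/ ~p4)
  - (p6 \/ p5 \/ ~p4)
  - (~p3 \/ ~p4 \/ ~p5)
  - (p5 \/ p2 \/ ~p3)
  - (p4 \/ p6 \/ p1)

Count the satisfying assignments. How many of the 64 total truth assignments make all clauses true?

29

Split on p4, then p5.
  p4=T, p5=T: p6 free; 3 ways for (p1,p2,p3) × 2^1 = 6.
  p4=T, p5=F: remaining (p1,p2,p3,p6) ∈ {(F,T,F,T); (F,T,T,T)} — 2.
  p4=F, p5=T: p2, p3 free; 3 ways for (p1,p6) × 2^2 = 12.
  p4=F, p5=F: 9 of the 16 assignments to (p1,p2,p3,p6) work.
Total: 6 + 2 + 12 + 9 = 29.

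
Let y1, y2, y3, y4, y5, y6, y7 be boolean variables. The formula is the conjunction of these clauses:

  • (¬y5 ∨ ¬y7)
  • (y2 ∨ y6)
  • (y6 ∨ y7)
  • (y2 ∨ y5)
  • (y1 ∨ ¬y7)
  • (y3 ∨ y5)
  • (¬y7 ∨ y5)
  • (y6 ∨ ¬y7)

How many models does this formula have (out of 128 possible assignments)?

20

Split on y7, then y5.
  y7=1, y5=1: a clause becomes empty — 0.
  y7=1, y5=0: a clause becomes empty — 0.
  y7=0, y5=1: forces y6=1; y1, y2, y3, y4 free → 2^4 = 16.
  y7=0, y5=0: remaining (y1,y2,y3,y4,y6) ∈ {(0,1,1,0,1); (0,1,1,1,1); (1,1,1,0,1); (1,1,1,1,1)} — 4.
Total: 0 + 0 + 16 + 4 = 20.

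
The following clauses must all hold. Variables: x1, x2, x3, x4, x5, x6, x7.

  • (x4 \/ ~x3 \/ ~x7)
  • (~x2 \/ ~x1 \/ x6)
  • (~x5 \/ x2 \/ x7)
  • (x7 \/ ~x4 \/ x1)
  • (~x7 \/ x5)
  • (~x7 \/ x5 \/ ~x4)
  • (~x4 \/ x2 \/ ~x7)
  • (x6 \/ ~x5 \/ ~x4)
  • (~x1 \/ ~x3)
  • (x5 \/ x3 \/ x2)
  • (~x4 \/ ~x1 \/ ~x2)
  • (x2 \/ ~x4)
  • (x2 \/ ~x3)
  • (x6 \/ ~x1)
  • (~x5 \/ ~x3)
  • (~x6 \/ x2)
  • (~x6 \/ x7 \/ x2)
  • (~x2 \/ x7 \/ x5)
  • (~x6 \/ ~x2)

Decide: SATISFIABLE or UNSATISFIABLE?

Try x1 = False.
Branch on x2: take x2 = False.
  then x4 is forced to False.
  then x3 is forced to False.
  then x5 is forced to True.
  then x7 is forced to True.
  then x6 is forced to False.
So x1=False, x2=False, x3=False, x4=False, x5=True, x6=False, x7=True is a satisfying assignment.

SATISFIABLE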